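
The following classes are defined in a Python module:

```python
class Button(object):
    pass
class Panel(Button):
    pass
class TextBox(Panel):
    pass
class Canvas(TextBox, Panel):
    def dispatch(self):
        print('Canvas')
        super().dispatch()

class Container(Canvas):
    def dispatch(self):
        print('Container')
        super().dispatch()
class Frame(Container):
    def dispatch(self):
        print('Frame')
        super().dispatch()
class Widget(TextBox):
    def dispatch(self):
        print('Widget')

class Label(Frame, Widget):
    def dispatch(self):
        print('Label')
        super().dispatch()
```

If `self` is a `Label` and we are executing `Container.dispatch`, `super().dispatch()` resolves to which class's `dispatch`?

L[Label] = Label + merge(L[Frame], L[Widget], [Frame Widget])
  take Frame:  [Frame Container Canvas TextBox Panel Button object] + [Widget TextBox Panel Button object] + [Frame Widget]
  take Container:  [Container Canvas TextBox Panel Button object] + [Widget TextBox Panel Button object] + [Widget]
  take Canvas:  [Canvas TextBox Panel Button object] + [Widget TextBox Panel Button object] + [Widget]
  take Widget:  [TextBox Panel Button object] + [Widget TextBox Panel Button object] + [Widget]
  take TextBox:  [TextBox Panel Button object] + [TextBox Panel Button object]
  take Panel:  [Panel Button object] + [Panel Button object]
  take Button:  [Button object] + [Button object]
  take object:  [object] + [object]
MRO: Label Frame Container Canvas Widget TextBox Panel Button object
super() in Container.dispatch on a Label instance goes to the class after Container in Label's MRO: Canvas.

Canvas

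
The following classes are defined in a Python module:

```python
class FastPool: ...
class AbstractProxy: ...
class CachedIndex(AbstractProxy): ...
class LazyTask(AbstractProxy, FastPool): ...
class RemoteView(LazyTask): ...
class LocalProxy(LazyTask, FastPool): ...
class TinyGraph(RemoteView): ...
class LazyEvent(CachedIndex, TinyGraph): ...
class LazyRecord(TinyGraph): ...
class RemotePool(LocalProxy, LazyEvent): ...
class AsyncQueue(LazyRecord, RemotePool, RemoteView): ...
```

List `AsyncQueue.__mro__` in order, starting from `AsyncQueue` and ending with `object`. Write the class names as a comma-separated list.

L[AsyncQueue] = AsyncQueue + merge(L[LazyRecord], L[RemotePool], L[RemoteView], [LazyRecord RemotePool RemoteView])
  take LazyRecord:  [LazyRecord TinyGraph RemoteView LazyTask AbstractProxy FastPool object] + [RemotePool LocalProxy LazyEvent CachedIndex TinyGraph RemoteView LazyTask AbstractProxy FastPool object] + [RemoteView LazyTask AbstractProxy FastPool object] + [LazyRecord RemotePool RemoteView]
  take RemotePool:  [TinyGraph RemoteView LazyTask AbstractProxy FastPool object] + [RemotePool LocalProxy LazyEvent CachedIndex TinyGraph RemoteView LazyTask AbstractProxy FastPool object] + [RemoteView LazyTask AbstractProxy FastPool object] + [RemotePool RemoteView]
  take LocalProxy:  [TinyGraph RemoteView LazyTask AbstractProxy FastPool object] + [LocalProxy LazyEvent CachedIndex TinyGraph RemoteView LazyTask AbstractProxy FastPool object] + [RemoteView LazyTask AbstractProxy FastPool object] + [RemoteView]
  take LazyEvent:  [TinyGraph RemoteView LazyTask AbstractProxy FastPool object] + [LazyEvent CachedIndex TinyGraph RemoteView LazyTask AbstractProxy FastPool object] + [RemoteView LazyTask AbstractProxy FastPool object] + [RemoteView]
  take CachedIndex:  [TinyGraph RemoteView LazyTask AbstractProxy FastPool object] + [CachedIndex TinyGraph RemoteView LazyTask AbstractProxy FastPool object] + [RemoteView LazyTask AbstractProxy FastPool object] + [RemoteView]
  take TinyGraph:  [TinyGraph RemoteView LazyTask AbstractProxy FastPool object] + [TinyGraph RemoteView LazyTask AbstractProxy FastPool object] + [RemoteView LazyTask AbstractProxy FastPool object] + [RemoteView]
  take RemoteView:  [RemoteView LazyTask AbstractProxy FastPool object] + [RemoteView LazyTask AbstractProxy FastPool object] + [RemoteView LazyTask AbstractProxy FastPool object] + [RemoteView]
  take LazyTask:  [LazyTask AbstractProxy FastPool object] + [LazyTask AbstractProxy FastPool object] + [LazyTask AbstractProxy FastPool object]
  take AbstractProxy:  [AbstractProxy FastPool object] + [AbstractProxy FastPool object] + [AbstractProxy FastPool object]
  take FastPool:  [FastPool object] + [FastPool object] + [FastPool object]
  take object:  [object] + [object] + [object]

AsyncQueue, LazyRecord, RemotePool, LocalProxy, LazyEvent, CachedIndex, TinyGraph, RemoteView, LazyTask, AbstractProxy, FastPool, object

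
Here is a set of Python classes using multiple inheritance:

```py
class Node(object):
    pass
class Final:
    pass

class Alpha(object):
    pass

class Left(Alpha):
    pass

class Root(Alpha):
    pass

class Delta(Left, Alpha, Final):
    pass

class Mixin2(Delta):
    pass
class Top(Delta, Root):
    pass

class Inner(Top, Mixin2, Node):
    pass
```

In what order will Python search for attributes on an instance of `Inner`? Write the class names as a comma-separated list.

L[Inner] = Inner + merge(L[Top], L[Mixin2], L[Node], [Top Mixin2 Node])
  take Top:  [Top Delta Left Root Alpha Final object] + [Mixin2 Delta Left Alpha Final object] + [Node object] + [Top Mixin2 Node]
  take Mixin2:  [Delta Left Root Alpha Final object] + [Mixin2 Delta Left Alpha Final object] + [Node object] + [Mixin2 Node]
  take Delta:  [Delta Left Root Alpha Final object] + [Delta Left Alpha Final object] + [Node object] + [Node]
  take Left:  [Left Root Alpha Final object] + [Left Alpha Final object] + [Node object] + [Node]
  take Root:  [Root Alpha Final object] + [Alpha Final object] + [Node object] + [Node]
  take Alpha:  [Alpha Final object] + [Alpha Final object] + [Node object] + [Node]
  take Final:  [Final object] + [Final object] + [Node object] + [Node]
  take Node:  [object] + [object] + [Node object] + [Node]
  take object:  [object] + [object] + [object]

Inner, Top, Mixin2, Delta, Left, Root, Alpha, Final, Node, object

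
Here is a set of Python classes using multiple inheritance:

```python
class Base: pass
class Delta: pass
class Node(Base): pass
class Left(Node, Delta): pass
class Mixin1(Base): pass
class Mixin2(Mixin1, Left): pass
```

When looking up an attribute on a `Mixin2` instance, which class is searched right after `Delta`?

object

L[Mixin2] = Mixin2 + merge(L[Mixin1], L[Left], [Mixin1 Left])
  take Mixin1:  [Mixin1 Base object] + [Left Node Base Delta object] + [Mixin1 Left]
  take Left:  [Base object] + [Left Node Base Delta object] + [Left]
  take Node:  [Base object] + [Node Base Delta object]
  take Base:  [Base object] + [Base Delta object]
  take Delta:  [object] + [Delta object]
  take object:  [object] + [object]
MRO: Mixin2 Mixin1 Left Node Base Delta object
Delta is at position 5; next is object.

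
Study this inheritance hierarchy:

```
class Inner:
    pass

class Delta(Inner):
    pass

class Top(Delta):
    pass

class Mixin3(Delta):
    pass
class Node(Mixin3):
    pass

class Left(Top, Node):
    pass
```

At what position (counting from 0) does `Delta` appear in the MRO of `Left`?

4

L[Left] = Left + merge(L[Top], L[Node], [Top Node])
  take Top:  [Top Delta Inner object] + [Node Mixin3 Delta Inner object] + [Top Node]
  take Node:  [Delta Inner object] + [Node Mixin3 Delta Inner object] + [Node]
  take Mixin3:  [Delta Inner object] + [Mixin3 Delta Inner object]
  take Delta:  [Delta Inner object] + [Delta Inner object]
  take Inner:  [Inner object] + [Inner object]
  take object:  [object] + [object]
MRO: Left Top Node Mixin3 Delta Inner object
Delta sits at index 4.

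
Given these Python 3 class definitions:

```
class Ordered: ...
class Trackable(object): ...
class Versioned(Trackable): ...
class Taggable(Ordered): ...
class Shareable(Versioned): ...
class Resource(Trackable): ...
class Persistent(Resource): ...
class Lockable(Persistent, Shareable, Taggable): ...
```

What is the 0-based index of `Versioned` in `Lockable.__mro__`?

L[Lockable] = Lockable + merge(L[Persistent], L[Shareable], L[Taggable], [Persistent Shareable Taggable])
  take Persistent:  [Persistent Resource Trackable object] + [Shareable Versioned Trackable object] + [Taggable Ordered object] + [Persistent Shareable Taggable]
  take Resource:  [Resource Trackable object] + [Shareable Versioned Trackable object] + [Taggable Ordered object] + [Shareable Taggable]
  take Shareable:  [Trackable object] + [Shareable Versioned Trackable object] + [Taggable Ordered object] + [Shareable Taggable]
  take Versioned:  [Trackable object] + [Versioned Trackable object] + [Taggable Ordered object] + [Taggable]
  take Trackable:  [Trackable object] + [Trackable object] + [Taggable Ordered object] + [Taggable]
  take Taggable:  [object] + [object] + [Taggable Ordered object] + [Taggable]
  take Ordered:  [object] + [object] + [Ordered object]
  take object:  [object] + [object] + [object]
MRO: Lockable Persistent Resource Shareable Versioned Trackable Taggable Ordered object
Versioned sits at index 4.

4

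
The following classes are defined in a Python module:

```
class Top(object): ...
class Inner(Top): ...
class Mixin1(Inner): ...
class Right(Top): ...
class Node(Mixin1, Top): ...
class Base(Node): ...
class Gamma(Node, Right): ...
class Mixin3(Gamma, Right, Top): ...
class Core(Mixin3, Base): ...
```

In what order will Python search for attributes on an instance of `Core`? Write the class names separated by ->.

Core -> Mixin3 -> Gamma -> Base -> Node -> Mixin1 -> Inner -> Right -> Top -> object

L[Core] = Core + merge(L[Mixin3], L[Base], [Mixin3 Base])
  take Mixin3:  [Mixin3 Gamma Node Mixin1 Inner Right Top object] + [Base Node Mixin1 Inner Top object] + [Mixin3 Base]
  take Gamma:  [Gamma Node Mixin1 Inner Right Top object] + [Base Node Mixin1 Inner Top object] + [Base]
  take Base:  [Node Mixin1 Inner Right Top object] + [Base Node Mixin1 Inner Top object] + [Base]
  take Node:  [Node Mixin1 Inner Right Top object] + [Node Mixin1 Inner Top object]
  take Mixin1:  [Mixin1 Inner Right Top object] + [Mixin1 Inner Top object]
  take Inner:  [Inner Right Top object] + [Inner Top object]
  take Right:  [Right Top object] + [Top object]
  take Top:  [Top object] + [Top object]
  take object:  [object] + [object]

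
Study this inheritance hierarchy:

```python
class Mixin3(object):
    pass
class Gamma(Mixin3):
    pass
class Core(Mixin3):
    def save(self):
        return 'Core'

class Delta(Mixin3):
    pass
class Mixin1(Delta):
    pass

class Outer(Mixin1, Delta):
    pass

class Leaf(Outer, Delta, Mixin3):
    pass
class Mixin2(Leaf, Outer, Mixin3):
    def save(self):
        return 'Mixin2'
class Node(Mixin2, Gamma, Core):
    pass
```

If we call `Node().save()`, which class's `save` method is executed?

L[Node] = Node + merge(L[Mixin2], L[Gamma], L[Core], [Mixin2 Gamma Core])
  take Mixin2:  [Mixin2 Leaf Outer Mixin1 Delta Mixin3 object] + [Gamma Mixin3 object] + [Core Mixin3 object] + [Mixin2 Gamma Core]
  take Leaf:  [Leaf Outer Mixin1 Delta Mixin3 object] + [Gamma Mixin3 object] + [Core Mixin3 object] + [Gamma Core]
  take Outer:  [Outer Mixin1 Delta Mixin3 object] + [Gamma Mixin3 object] + [Core Mixin3 object] + [Gamma Core]
  take Mixin1:  [Mixin1 Delta Mixin3 object] + [Gamma Mixin3 object] + [Core Mixin3 object] + [Gamma Core]
  take Delta:  [Delta Mixin3 object] + [Gamma Mixin3 object] + [Core Mixin3 object] + [Gamma Core]
  take Gamma:  [Mixin3 object] + [Gamma Mixin3 object] + [Core Mixin3 object] + [Gamma Core]
  take Core:  [Mixin3 object] + [Mixin3 object] + [Core Mixin3 object] + [Core]
  take Mixin3:  [Mixin3 object] + [Mixin3 object] + [Mixin3 object]
  take object:  [object] + [object] + [object]
MRO: Node Mixin2 Leaf Outer Mixin1 Delta Gamma Core Mixin3 object
save is defined in: Core, Mixin2. First along the MRO is Mixin2.

Mixin2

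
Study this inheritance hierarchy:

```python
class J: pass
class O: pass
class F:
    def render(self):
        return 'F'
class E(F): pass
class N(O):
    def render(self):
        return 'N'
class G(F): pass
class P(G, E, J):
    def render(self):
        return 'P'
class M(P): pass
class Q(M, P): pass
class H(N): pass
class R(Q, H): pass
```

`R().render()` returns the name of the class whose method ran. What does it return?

L[R] = R + merge(L[Q], L[H], [Q H])
  take Q:  [Q M P G E F J object] + [H N O object] + [Q H]
  take M:  [M P G E F J object] + [H N O object] + [H]
  take P:  [P G E F J object] + [H N O object] + [H]
  take G:  [G E F J object] + [H N O object] + [H]
  take E:  [E F J object] + [H N O object] + [H]
  take F:  [F J object] + [H N O object] + [H]
  take J:  [J object] + [H N O object] + [H]
  take H:  [object] + [H N O object] + [H]
  take N:  [object] + [N O object]
  take O:  [object] + [O object]
  take object:  [object] + [object]
MRO: R Q M P G E F J H N O object
render is defined in: F, N, P. First along the MRO is P.

P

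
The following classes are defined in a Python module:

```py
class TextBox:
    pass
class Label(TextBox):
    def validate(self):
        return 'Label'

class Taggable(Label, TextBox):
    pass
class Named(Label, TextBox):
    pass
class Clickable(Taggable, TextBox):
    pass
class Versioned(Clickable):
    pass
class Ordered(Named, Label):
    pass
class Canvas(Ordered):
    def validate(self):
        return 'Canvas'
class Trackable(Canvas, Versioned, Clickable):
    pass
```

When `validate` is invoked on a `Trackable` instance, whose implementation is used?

Canvas

L[Trackable] = Trackable + merge(L[Canvas], L[Versioned], L[Clickable], [Canvas Versioned Clickable])
  take Canvas:  [Canvas Ordered Named Label TextBox object] + [Versioned Clickable Taggable Label TextBox object] + [Clickable Taggable Label TextBox object] + [Canvas Versioned Clickable]
  take Ordered:  [Ordered Named Label TextBox object] + [Versioned Clickable Taggable Label TextBox object] + [Clickable Taggable Label TextBox object] + [Versioned Clickable]
  take Named:  [Named Label TextBox object] + [Versioned Clickable Taggable Label TextBox object] + [Clickable Taggable Label TextBox object] + [Versioned Clickable]
  take Versioned:  [Label TextBox object] + [Versioned Clickable Taggable Label TextBox object] + [Clickable Taggable Label TextBox object] + [Versioned Clickable]
  take Clickable:  [Label TextBox object] + [Clickable Taggable Label TextBox object] + [Clickable Taggable Label TextBox object] + [Clickable]
  take Taggable:  [Label TextBox object] + [Taggable Label TextBox object] + [Taggable Label TextBox object]
  take Label:  [Label TextBox object] + [Label TextBox object] + [Label TextBox object]
  take TextBox:  [TextBox object] + [TextBox object] + [TextBox object]
  take object:  [object] + [object] + [object]
MRO: Trackable Canvas Ordered Named Versioned Clickable Taggable Label TextBox object
validate is defined in: Canvas, Label. First along the MRO is Canvas.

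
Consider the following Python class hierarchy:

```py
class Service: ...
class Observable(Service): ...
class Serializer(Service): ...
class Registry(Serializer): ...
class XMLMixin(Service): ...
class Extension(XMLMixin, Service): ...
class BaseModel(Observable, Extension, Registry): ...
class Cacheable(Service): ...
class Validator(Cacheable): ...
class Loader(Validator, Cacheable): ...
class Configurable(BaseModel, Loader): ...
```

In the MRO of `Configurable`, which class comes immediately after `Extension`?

XMLMixin

L[Configurable] = Configurable + merge(L[BaseModel], L[Loader], [BaseModel Loader])
  take BaseModel:  [BaseModel Observable Extension XMLMixin Registry Serializer Service object] + [Loader Validator Cacheable Service object] + [BaseModel Loader]
  take Observable:  [Observable Extension XMLMixin Registry Serializer Service object] + [Loader Validator Cacheable Service object] + [Loader]
  take Extension:  [Extension XMLMixin Registry Serializer Service object] + [Loader Validator Cacheable Service object] + [Loader]
  take XMLMixin:  [XMLMixin Registry Serializer Service object] + [Loader Validator Cacheable Service object] + [Loader]
  take Registry:  [Registry Serializer Service object] + [Loader Validator Cacheable Service object] + [Loader]
  take Serializer:  [Serializer Service object] + [Loader Validator Cacheable Service object] + [Loader]
  take Loader:  [Service object] + [Loader Validator Cacheable Service object] + [Loader]
  take Validator:  [Service object] + [Validator Cacheable Service object]
  take Cacheable:  [Service object] + [Cacheable Service object]
  take Service:  [Service object] + [Service object]
  take object:  [object] + [object]
MRO: Configurable BaseModel Observable Extension XMLMixin Registry Serializer Loader Validator Cacheable Service object
Extension is at position 3; next is XMLMixin.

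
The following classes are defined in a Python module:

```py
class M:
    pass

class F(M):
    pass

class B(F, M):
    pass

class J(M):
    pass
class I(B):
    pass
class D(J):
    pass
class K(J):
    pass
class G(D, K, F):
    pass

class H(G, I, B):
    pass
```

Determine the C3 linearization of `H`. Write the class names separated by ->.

H -> G -> D -> K -> J -> I -> B -> F -> M -> object

L[H] = H + merge(L[G], L[I], L[B], [G I B])
  take G:  [G D K J F M object] + [I B F M object] + [B F M object] + [G I B]
  take D:  [D K J F M object] + [I B F M object] + [B F M object] + [I B]
  take K:  [K J F M object] + [I B F M object] + [B F M object] + [I B]
  take J:  [J F M object] + [I B F M object] + [B F M object] + [I B]
  take I:  [F M object] + [I B F M object] + [B F M object] + [I B]
  take B:  [F M object] + [B F M object] + [B F M object] + [B]
  take F:  [F M object] + [F M object] + [F M object]
  take M:  [M object] + [M object] + [M object]
  take object:  [object] + [object] + [object]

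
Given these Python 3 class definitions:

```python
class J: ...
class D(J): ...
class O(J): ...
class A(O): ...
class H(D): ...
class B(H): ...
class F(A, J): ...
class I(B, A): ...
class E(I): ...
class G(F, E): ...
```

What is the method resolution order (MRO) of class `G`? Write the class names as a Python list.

[G, F, E, I, B, H, D, A, O, J, object]

L[G] = G + merge(L[F], L[E], [F E])
  take F:  [F A O J object] + [E I B H D A O J object] + [F E]
  take E:  [A O J object] + [E I B H D A O J object] + [E]
  take I:  [A O J object] + [I B H D A O J object]
  take B:  [A O J object] + [B H D A O J object]
  take H:  [A O J object] + [H D A O J object]
  take D:  [A O J object] + [D A O J object]
  take A:  [A O J object] + [A O J object]
  take O:  [O J object] + [O J object]
  take J:  [J object] + [J object]
  take object:  [object] + [object]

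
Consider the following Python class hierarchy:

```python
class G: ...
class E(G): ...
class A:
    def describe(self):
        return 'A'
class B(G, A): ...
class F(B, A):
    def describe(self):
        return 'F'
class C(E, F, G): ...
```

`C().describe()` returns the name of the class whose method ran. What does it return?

L[C] = C + merge(L[E], L[F], L[G], [E F G])
  take E:  [E G object] + [F B G A object] + [G object] + [E F G]
  take F:  [G object] + [F B G A object] + [G object] + [F G]
  take B:  [G object] + [B G A object] + [G object] + [G]
  take G:  [G object] + [G A object] + [G object] + [G]
  take A:  [object] + [A object] + [object]
  take object:  [object] + [object] + [object]
MRO: C E F B G A object
describe is defined in: A, F. First along the MRO is F.

F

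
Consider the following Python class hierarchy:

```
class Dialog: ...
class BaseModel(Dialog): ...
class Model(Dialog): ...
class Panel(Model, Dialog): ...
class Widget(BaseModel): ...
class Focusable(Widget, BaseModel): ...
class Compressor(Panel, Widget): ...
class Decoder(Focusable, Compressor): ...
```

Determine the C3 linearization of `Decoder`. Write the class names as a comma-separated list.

Decoder, Focusable, Compressor, Panel, Model, Widget, BaseModel, Dialog, object

L[Decoder] = Decoder + merge(L[Focusable], L[Compressor], [Focusable Compressor])
  take Focusable:  [Focusable Widget BaseModel Dialog object] + [Compressor Panel Model Widget BaseModel Dialog object] + [Focusable Compressor]
  take Compressor:  [Widget BaseModel Dialog object] + [Compressor Panel Model Widget BaseModel Dialog object] + [Compressor]
  take Panel:  [Widget BaseModel Dialog object] + [Panel Model Widget BaseModel Dialog object]
  take Model:  [Widget BaseModel Dialog object] + [Model Widget BaseModel Dialog object]
  take Widget:  [Widget BaseModel Dialog object] + [Widget BaseModel Dialog object]
  take BaseModel:  [BaseModel Dialog object] + [BaseModel Dialog object]
  take Dialog:  [Dialog object] + [Dialog object]
  take object:  [object] + [object]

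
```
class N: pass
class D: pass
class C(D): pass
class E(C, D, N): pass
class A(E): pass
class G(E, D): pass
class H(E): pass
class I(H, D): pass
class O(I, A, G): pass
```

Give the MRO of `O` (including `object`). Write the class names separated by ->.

L[O] = O + merge(L[I], L[A], L[G], [I A G])
  take I:  [I H E C D N object] + [A E C D N object] + [G E C D N object] + [I A G]
  take H:  [H E C D N object] + [A E C D N object] + [G E C D N object] + [A G]
  take A:  [E C D N object] + [A E C D N object] + [G E C D N object] + [A G]
  take G:  [E C D N object] + [E C D N object] + [G E C D N object] + [G]
  take E:  [E C D N object] + [E C D N object] + [E C D N object]
  take C:  [C D N object] + [C D N object] + [C D N object]
  take D:  [D N object] + [D N object] + [D N object]
  take N:  [N object] + [N object] + [N object]
  take object:  [object] + [object] + [object]

O -> I -> H -> A -> G -> E -> C -> D -> N -> object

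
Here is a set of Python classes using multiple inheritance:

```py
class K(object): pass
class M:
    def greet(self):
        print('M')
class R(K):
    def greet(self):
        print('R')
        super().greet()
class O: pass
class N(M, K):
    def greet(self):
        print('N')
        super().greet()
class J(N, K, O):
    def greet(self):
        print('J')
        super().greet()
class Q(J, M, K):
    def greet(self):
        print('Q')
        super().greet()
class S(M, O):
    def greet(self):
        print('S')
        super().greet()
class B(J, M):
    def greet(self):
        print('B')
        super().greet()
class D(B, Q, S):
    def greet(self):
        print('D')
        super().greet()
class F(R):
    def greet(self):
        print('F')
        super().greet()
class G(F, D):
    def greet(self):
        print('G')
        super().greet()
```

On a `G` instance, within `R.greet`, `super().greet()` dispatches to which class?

D

L[G] = G + merge(L[F], L[D], [F D])
  take F:  [F R K object] + [D B Q J N S M K O object] + [F D]
  take R:  [R K object] + [D B Q J N S M K O object] + [D]
  take D:  [K object] + [D B Q J N S M K O object] + [D]
  take B:  [K object] + [B Q J N S M K O object]
  take Q:  [K object] + [Q J N S M K O object]
  take J:  [K object] + [J N S M K O object]
  take N:  [K object] + [N S M K O object]
  take S:  [K object] + [S M K O object]
  take M:  [K object] + [M K O object]
  take K:  [K object] + [K O object]
  take O:  [object] + [O object]
  take object:  [object] + [object]
MRO: G F R D B Q J N S M K O object
super() in R.greet on a G instance goes to the class after R in G's MRO: D.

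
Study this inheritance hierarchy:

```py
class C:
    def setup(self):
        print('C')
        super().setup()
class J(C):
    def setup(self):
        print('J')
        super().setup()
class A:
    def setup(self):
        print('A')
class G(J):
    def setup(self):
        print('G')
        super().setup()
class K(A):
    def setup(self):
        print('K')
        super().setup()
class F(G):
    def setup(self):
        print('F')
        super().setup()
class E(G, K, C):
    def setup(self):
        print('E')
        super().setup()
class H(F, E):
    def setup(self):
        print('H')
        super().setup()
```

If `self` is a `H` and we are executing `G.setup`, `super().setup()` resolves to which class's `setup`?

J

L[H] = H + merge(L[F], L[E], [F E])
  take F:  [F G J C object] + [E G J K C A object] + [F E]
  take E:  [G J C object] + [E G J K C A object] + [E]
  take G:  [G J C object] + [G J K C A object]
  take J:  [J C object] + [J K C A object]
  take K:  [C object] + [K C A object]
  take C:  [C object] + [C A object]
  take A:  [object] + [A object]
  take object:  [object] + [object]
MRO: H F E G J K C A object
super() in G.setup on a H instance goes to the class after G in H's MRO: J.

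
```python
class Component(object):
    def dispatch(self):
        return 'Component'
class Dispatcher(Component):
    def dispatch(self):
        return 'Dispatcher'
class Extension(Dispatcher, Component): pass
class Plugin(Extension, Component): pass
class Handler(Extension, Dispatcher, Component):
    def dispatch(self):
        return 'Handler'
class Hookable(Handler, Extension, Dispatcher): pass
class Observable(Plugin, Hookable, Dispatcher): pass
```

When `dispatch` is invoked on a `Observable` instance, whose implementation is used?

Handler

L[Observable] = Observable + merge(L[Plugin], L[Hookable], L[Dispatcher], [Plugin Hookable Dispatcher])
  take Plugin:  [Plugin Extension Dispatcher Component object] + [Hookable Handler Extension Dispatcher Component object] + [Dispatcher Component object] + [Plugin Hookable Dispatcher]
  take Hookable:  [Extension Dispatcher Component object] + [Hookable Handler Extension Dispatcher Component object] + [Dispatcher Component object] + [Hookable Dispatcher]
  take Handler:  [Extension Dispatcher Component object] + [Handler Extension Dispatcher Component object] + [Dispatcher Component object] + [Dispatcher]
  take Extension:  [Extension Dispatcher Component object] + [Extension Dispatcher Component object] + [Dispatcher Component object] + [Dispatcher]
  take Dispatcher:  [Dispatcher Component object] + [Dispatcher Component object] + [Dispatcher Component object] + [Dispatcher]
  take Component:  [Component object] + [Component object] + [Component object]
  take object:  [object] + [object] + [object]
MRO: Observable Plugin Hookable Handler Extension Dispatcher Component object
dispatch is defined in: Component, Dispatcher, Handler. First along the MRO is Handler.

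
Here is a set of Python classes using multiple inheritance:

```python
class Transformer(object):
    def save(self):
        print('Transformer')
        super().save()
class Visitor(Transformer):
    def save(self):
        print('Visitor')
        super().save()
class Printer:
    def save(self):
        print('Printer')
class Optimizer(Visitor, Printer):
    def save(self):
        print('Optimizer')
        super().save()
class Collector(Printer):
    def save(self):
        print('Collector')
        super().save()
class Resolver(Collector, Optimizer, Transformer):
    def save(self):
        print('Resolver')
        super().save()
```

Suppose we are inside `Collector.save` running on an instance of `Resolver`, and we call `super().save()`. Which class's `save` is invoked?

L[Resolver] = Resolver + merge(L[Collector], L[Optimizer], L[Transformer], [Collector Optimizer Transformer])
  take Collector:  [Collector Printer object] + [Optimizer Visitor Transformer Printer object] + [Transformer object] + [Collector Optimizer Transformer]
  take Optimizer:  [Printer object] + [Optimizer Visitor Transformer Printer object] + [Transformer object] + [Optimizer Transformer]
  take Visitor:  [Printer object] + [Visitor Transformer Printer object] + [Transformer object] + [Transformer]
  take Transformer:  [Printer object] + [Transformer Printer object] + [Transformer object] + [Transformer]
  take Printer:  [Printer object] + [Printer object] + [object]
  take object:  [object] + [object] + [object]
MRO: Resolver Collector Optimizer Visitor Transformer Printer object
super() in Collector.save on a Resolver instance goes to the class after Collector in Resolver's MRO: Optimizer.

Optimizer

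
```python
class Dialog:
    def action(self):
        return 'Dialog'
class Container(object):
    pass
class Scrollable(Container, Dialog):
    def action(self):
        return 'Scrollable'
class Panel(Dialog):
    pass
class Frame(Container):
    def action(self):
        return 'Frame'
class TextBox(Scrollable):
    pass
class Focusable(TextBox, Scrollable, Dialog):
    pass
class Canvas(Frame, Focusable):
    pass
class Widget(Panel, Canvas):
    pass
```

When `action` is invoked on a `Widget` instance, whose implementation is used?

L[Widget] = Widget + merge(L[Panel], L[Canvas], [Panel Canvas])
  take Panel:  [Panel Dialog object] + [Canvas Frame Focusable TextBox Scrollable Container Dialog object] + [Panel Canvas]
  take Canvas:  [Dialog object] + [Canvas Frame Focusable TextBox Scrollable Container Dialog object] + [Canvas]
  take Frame:  [Dialog object] + [Frame Focusable TextBox Scrollable Container Dialog object]
  take Focusable:  [Dialog object] + [Focusable TextBox Scrollable Container Dialog object]
  take TextBox:  [Dialog object] + [TextBox Scrollable Container Dialog object]
  take Scrollable:  [Dialog object] + [Scrollable Container Dialog object]
  take Container:  [Dialog object] + [Container Dialog object]
  take Dialog:  [Dialog object] + [Dialog object]
  take object:  [object] + [object]
MRO: Widget Panel Canvas Frame Focusable TextBox Scrollable Container Dialog object
action is defined in: Dialog, Frame, Scrollable. First along the MRO is Frame.

Frame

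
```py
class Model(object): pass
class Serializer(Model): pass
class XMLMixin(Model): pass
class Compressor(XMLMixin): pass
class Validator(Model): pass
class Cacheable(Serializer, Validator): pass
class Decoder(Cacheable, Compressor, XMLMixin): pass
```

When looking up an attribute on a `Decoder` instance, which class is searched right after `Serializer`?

Validator

L[Decoder] = Decoder + merge(L[Cacheable], L[Compressor], L[XMLMixin], [Cacheable Compressor XMLMixin])
  take Cacheable:  [Cacheable Serializer Validator Model object] + [Compressor XMLMixin Model object] + [XMLMixin Model object] + [Cacheable Compressor XMLMixin]
  take Serializer:  [Serializer Validator Model object] + [Compressor XMLMixin Model object] + [XMLMixin Model object] + [Compressor XMLMixin]
  take Validator:  [Validator Model object] + [Compressor XMLMixin Model object] + [XMLMixin Model object] + [Compressor XMLMixin]
  take Compressor:  [Model object] + [Compressor XMLMixin Model object] + [XMLMixin Model object] + [Compressor XMLMixin]
  take XMLMixin:  [Model object] + [XMLMixin Model object] + [XMLMixin Model object] + [XMLMixin]
  take Model:  [Model object] + [Model object] + [Model object]
  take object:  [object] + [object] + [object]
MRO: Decoder Cacheable Serializer Validator Compressor XMLMixin Model object
Serializer is at position 2; next is Validator.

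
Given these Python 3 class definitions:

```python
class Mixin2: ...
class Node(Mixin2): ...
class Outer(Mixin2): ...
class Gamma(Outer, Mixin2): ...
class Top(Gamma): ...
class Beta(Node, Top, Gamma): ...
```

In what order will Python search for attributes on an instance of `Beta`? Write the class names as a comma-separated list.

Beta, Node, Top, Gamma, Outer, Mixin2, object

L[Beta] = Beta + merge(L[Node], L[Top], L[Gamma], [Node Top Gamma])
  take Node:  [Node Mixin2 object] + [Top Gamma Outer Mixin2 object] + [Gamma Outer Mixin2 object] + [Node Top Gamma]
  take Top:  [Mixin2 object] + [Top Gamma Outer Mixin2 object] + [Gamma Outer Mixin2 object] + [Top Gamma]
  take Gamma:  [Mixin2 object] + [Gamma Outer Mixin2 object] + [Gamma Outer Mixin2 object] + [Gamma]
  take Outer:  [Mixin2 object] + [Outer Mixin2 object] + [Outer Mixin2 object]
  take Mixin2:  [Mixin2 object] + [Mixin2 object] + [Mixin2 object]
  take object:  [object] + [object] + [object]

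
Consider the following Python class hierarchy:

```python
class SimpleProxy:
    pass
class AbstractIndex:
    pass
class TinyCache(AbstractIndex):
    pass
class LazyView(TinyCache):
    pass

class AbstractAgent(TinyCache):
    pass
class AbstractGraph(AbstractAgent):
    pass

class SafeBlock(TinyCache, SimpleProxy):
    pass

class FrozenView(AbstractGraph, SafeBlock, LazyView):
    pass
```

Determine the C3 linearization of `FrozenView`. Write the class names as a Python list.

L[FrozenView] = FrozenView + merge(L[AbstractGraph], L[SafeBlock], L[LazyView], [AbstractGraph SafeBlock LazyView])
  take AbstractGraph:  [AbstractGraph AbstractAgent TinyCache AbstractIndex object] + [SafeBlock TinyCache AbstractIndex SimpleProxy object] + [LazyView TinyCache AbstractIndex object] + [AbstractGraph SafeBlock LazyView]
  take AbstractAgent:  [AbstractAgent TinyCache AbstractIndex object] + [SafeBlock TinyCache AbstractIndex SimpleProxy object] + [LazyView TinyCache AbstractIndex object] + [SafeBlock LazyView]
  take SafeBlock:  [TinyCache AbstractIndex object] + [SafeBlock TinyCache AbstractIndex SimpleProxy object] + [LazyView TinyCache AbstractIndex object] + [SafeBlock LazyView]
  take LazyView:  [TinyCache AbstractIndex object] + [TinyCache AbstractIndex SimpleProxy object] + [LazyView TinyCache AbstractIndex object] + [LazyView]
  take TinyCache:  [TinyCache AbstractIndex object] + [TinyCache AbstractIndex SimpleProxy object] + [TinyCache AbstractIndex object]
  take AbstractIndex:  [AbstractIndex object] + [AbstractIndex SimpleProxy object] + [AbstractIndex object]
  take SimpleProxy:  [object] + [SimpleProxy object] + [object]
  take object:  [object] + [object] + [object]

[FrozenView, AbstractGraph, AbstractAgent, SafeBlock, LazyView, TinyCache, AbstractIndex, SimpleProxy, object]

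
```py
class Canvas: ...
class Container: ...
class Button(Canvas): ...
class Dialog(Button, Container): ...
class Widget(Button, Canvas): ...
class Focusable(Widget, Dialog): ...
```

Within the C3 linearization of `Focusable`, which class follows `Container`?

object

L[Focusable] = Focusable + merge(L[Widget], L[Dialog], [Widget Dialog])
  take Widget:  [Widget Button Canvas object] + [Dialog Button Canvas Container object] + [Widget Dialog]
  take Dialog:  [Button Canvas object] + [Dialog Button Canvas Container object] + [Dialog]
  take Button:  [Button Canvas object] + [Button Canvas Container object]
  take Canvas:  [Canvas object] + [Canvas Container object]
  take Container:  [object] + [Container object]
  take object:  [object] + [object]
MRO: Focusable Widget Dialog Button Canvas Container object
Container is at position 5; next is object.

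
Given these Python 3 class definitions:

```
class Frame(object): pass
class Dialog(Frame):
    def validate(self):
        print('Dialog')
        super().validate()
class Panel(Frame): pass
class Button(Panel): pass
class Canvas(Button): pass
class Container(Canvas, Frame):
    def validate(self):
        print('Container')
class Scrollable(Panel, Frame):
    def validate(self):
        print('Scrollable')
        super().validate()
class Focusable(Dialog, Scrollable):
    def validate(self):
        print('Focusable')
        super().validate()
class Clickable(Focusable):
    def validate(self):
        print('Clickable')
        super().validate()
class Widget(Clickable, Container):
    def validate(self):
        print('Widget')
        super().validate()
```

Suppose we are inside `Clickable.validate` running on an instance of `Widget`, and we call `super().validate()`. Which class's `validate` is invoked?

L[Widget] = Widget + merge(L[Clickable], L[Container], [Clickable Container])
  take Clickable:  [Clickable Focusable Dialog Scrollable Panel Frame object] + [Container Canvas Button Panel Frame object] + [Clickable Container]
  take Focusable:  [Focusable Dialog Scrollable Panel Frame object] + [Container Canvas Button Panel Frame object] + [Container]
  take Dialog:  [Dialog Scrollable Panel Frame object] + [Container Canvas Button Panel Frame object] + [Container]
  take Scrollable:  [Scrollable Panel Frame object] + [Container Canvas Button Panel Frame object] + [Container]
  take Container:  [Panel Frame object] + [Container Canvas Button Panel Frame object] + [Container]
  take Canvas:  [Panel Frame object] + [Canvas Button Panel Frame object]
  take Button:  [Panel Frame object] + [Button Panel Frame object]
  take Panel:  [Panel Frame object] + [Panel Frame object]
  take Frame:  [Frame object] + [Frame object]
  take object:  [object] + [object]
MRO: Widget Clickable Focusable Dialog Scrollable Container Canvas Button Panel Frame object
super() in Clickable.validate on a Widget instance goes to the class after Clickable in Widget's MRO: Focusable.

Focusable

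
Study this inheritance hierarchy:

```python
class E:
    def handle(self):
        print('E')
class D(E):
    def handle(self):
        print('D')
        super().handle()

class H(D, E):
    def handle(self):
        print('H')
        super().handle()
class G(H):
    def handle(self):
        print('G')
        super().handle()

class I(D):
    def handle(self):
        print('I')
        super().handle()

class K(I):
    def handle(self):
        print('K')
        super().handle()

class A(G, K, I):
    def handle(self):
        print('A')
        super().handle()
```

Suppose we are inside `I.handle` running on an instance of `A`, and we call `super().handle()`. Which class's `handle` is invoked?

D

L[A] = A + merge(L[G], L[K], L[I], [G K I])
  take G:  [G H D E object] + [K I D E object] + [I D E object] + [G K I]
  take H:  [H D E object] + [K I D E object] + [I D E object] + [K I]
  take K:  [D E object] + [K I D E object] + [I D E object] + [K I]
  take I:  [D E object] + [I D E object] + [I D E object] + [I]
  take D:  [D E object] + [D E object] + [D E object]
  take E:  [E object] + [E object] + [E object]
  take object:  [object] + [object] + [object]
MRO: A G H K I D E object
super() in I.handle on a A instance goes to the class after I in A's MRO: D.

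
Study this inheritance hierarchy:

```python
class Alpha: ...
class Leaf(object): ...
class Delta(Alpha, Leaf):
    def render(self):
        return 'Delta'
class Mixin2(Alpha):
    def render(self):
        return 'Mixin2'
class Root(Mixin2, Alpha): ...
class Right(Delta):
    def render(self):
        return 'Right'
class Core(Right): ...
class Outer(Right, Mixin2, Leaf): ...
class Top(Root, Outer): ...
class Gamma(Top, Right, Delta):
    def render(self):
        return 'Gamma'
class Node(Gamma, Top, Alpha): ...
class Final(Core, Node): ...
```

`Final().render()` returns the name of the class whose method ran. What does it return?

L[Final] = Final + merge(L[Core], L[Node], [Core Node])
  take Core:  [Core Right Delta Alpha Leaf object] + [Node Gamma Top Root Outer Right Delta Mixin2 Alpha Leaf object] + [Core Node]
  take Node:  [Right Delta Alpha Leaf object] + [Node Gamma Top Root Outer Right Delta Mixin2 Alpha Leaf object] + [Node]
  take Gamma:  [Right Delta Alpha Leaf object] + [Gamma Top Root Outer Right Delta Mixin2 Alpha Leaf object]
  take Top:  [Right Delta Alpha Leaf object] + [Top Root Outer Right Delta Mixin2 Alpha Leaf object]
  take Root:  [Right Delta Alpha Leaf object] + [Root Outer Right Delta Mixin2 Alpha Leaf object]
  take Outer:  [Right Delta Alpha Leaf object] + [Outer Right Delta Mixin2 Alpha Leaf object]
  take Right:  [Right Delta Alpha Leaf object] + [Right Delta Mixin2 Alpha Leaf object]
  take Delta:  [Delta Alpha Leaf object] + [Delta Mixin2 Alpha Leaf object]
  take Mixin2:  [Alpha Leaf object] + [Mixin2 Alpha Leaf object]
  take Alpha:  [Alpha Leaf object] + [Alpha Leaf object]
  take Leaf:  [Leaf object] + [Leaf object]
  take object:  [object] + [object]
MRO: Final Core Node Gamma Top Root Outer Right Delta Mixin2 Alpha Leaf object
render is defined in: Delta, Gamma, Mixin2, Right. First along the MRO is Gamma.

Gamma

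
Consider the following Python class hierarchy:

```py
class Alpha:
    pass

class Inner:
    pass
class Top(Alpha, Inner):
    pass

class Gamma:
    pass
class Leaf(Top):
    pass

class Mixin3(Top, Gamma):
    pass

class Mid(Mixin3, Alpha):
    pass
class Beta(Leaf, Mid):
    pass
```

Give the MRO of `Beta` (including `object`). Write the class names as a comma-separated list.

L[Beta] = Beta + merge(L[Leaf], L[Mid], [Leaf Mid])
  take Leaf:  [Leaf Top Alpha Inner object] + [Mid Mixin3 Top Alpha Inner Gamma object] + [Leaf Mid]
  take Mid:  [Top Alpha Inner object] + [Mid Mixin3 Top Alpha Inner Gamma object] + [Mid]
  take Mixin3:  [Top Alpha Inner object] + [Mixin3 Top Alpha Inner Gamma object]
  take Top:  [Top Alpha Inner object] + [Top Alpha Inner Gamma object]
  take Alpha:  [Alpha Inner object] + [Alpha Inner Gamma object]
  take Inner:  [Inner object] + [Inner Gamma object]
  take Gamma:  [object] + [Gamma object]
  take object:  [object] + [object]

Beta, Leaf, Mid, Mixin3, Top, Alpha, Inner, Gamma, object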